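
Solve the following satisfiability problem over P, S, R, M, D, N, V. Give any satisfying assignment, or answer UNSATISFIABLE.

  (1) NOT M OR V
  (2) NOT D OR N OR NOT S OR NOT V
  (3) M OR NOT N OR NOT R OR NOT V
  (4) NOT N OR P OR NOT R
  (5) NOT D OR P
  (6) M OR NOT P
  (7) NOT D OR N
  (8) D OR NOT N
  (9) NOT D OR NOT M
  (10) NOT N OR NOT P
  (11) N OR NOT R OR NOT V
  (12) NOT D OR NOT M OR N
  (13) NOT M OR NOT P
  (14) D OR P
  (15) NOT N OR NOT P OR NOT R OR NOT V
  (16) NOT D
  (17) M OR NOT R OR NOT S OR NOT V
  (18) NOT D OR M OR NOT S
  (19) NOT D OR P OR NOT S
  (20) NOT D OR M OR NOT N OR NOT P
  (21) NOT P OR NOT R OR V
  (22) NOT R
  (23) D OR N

Unsatisfiable — no assignment works.

Case D = True:
  Clause (NOT D) is falsified — contradiction.
Case D = False:
  (D OR NOT N) forces N = False.
  Clause (D OR N) is falsified — contradiction.
Both cases fail, so the formula is unsatisfiable.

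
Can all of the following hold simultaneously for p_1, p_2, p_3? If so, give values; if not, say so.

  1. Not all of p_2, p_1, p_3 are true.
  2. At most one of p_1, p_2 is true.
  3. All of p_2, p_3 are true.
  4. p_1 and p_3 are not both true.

p_1: False, p_2: True, p_3: True

  (1) {p_2, p_1, p_3}: 2/3 true — not all ✓
  (2) {p_1, p_2}: 1 true — at most one ✓
  (3) {p_2, p_3}: all 2 true ✓
  (4) p_1=F, p_3=T — not both ✓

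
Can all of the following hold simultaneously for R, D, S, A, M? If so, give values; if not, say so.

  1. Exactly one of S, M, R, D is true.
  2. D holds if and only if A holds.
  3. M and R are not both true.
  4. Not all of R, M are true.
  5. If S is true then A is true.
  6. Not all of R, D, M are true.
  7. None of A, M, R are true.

No satisfying assignment exists.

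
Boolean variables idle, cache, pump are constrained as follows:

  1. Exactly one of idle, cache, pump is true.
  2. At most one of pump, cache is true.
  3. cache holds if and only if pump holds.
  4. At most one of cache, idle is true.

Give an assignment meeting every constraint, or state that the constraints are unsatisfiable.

idle: True; cache: False; pump: False

  (1) {idle, cache, pump}: 1 true — exactly one ✓
  (2) {pump, cache}: 0 true — at most one ✓
  (3) cache=F, pump=F — same ✓
  (4) {cache, idle}: 1 true — at most one ✓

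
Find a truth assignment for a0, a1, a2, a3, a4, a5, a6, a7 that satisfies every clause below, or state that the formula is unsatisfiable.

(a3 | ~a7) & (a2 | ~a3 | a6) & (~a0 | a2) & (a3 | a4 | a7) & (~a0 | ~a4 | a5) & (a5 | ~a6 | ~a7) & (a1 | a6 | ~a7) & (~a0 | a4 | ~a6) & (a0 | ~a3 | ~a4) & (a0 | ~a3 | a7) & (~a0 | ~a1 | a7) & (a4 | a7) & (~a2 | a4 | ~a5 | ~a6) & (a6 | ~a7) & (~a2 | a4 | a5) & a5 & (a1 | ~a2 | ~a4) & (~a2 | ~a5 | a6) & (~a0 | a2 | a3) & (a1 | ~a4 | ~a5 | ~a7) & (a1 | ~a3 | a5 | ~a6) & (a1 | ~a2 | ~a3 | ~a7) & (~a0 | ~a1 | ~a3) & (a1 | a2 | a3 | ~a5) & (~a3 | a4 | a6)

a0: False, a1: True, a2: True, a3: False, a4: True, a5: True, a6: True, a7: False

Unit clause (a5) forces a5 = True.
Set a0 = False.
Set a1 = True.
Set a2 = True.
  then (~a2 | ~a5 | a6) forces a6 = True.
  then (~a2 | a4 | ~a5 | ~a6) forces a4 = True.
  then (a0 | ~a3 | ~a4) forces a3 = False.
  then (a3 | ~a7) forces a7 = False.
All clauses satisfied.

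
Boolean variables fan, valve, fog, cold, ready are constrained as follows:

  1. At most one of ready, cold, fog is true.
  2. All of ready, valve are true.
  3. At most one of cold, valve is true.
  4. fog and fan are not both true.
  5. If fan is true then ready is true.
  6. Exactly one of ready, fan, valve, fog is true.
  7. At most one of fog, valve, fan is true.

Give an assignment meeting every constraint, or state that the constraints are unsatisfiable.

No satisfying assignment exists.

Case valve = True:
  (2) forces ready = True.
  Constraint (6) is violated (ready=T, valve=T) — contradiction.
Case valve = False:
  Constraint (2) is violated (valve=F) — contradiction.
Both cases fail — unsatisfiable.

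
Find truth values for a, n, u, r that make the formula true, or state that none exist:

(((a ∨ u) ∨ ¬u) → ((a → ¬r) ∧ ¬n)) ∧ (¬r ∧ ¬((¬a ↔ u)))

a: True, n: False, u: True, r: False

  ((a ∨ u) ∨ ¬u) → ((a → ¬r) ∧ ¬n) = True
    (a ∨ u) ∨ ¬u = True
      a ∨ u = True
      ¬u = False
    (a → ¬r) ∧ ¬n = True
      a → ¬r = True
        ¬r = True
      ¬n = True
  ¬r ∧ ¬((¬a ↔ u)) = True
    ¬r = True
    ¬((¬a ↔ u)) = True
      ¬a ↔ u = False
        ¬a = False
Both conjuncts True, so the formula holds.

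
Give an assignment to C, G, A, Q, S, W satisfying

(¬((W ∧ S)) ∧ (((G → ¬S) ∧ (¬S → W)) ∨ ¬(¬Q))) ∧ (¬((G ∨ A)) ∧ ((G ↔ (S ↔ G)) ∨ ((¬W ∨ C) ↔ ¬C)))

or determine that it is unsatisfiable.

C=F, G=F, A=F, Q=F, S=T, W=F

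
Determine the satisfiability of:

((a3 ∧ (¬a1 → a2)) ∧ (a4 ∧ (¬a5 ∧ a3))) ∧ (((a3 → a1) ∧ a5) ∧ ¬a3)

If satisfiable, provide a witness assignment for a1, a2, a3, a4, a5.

Case a3 = True: the conjunct ¬a3 is False.
Case a3 = False: the conjunct a3 is False.
Both cases fail — unsatisfiable.

Unsatisfiable — no assignment works.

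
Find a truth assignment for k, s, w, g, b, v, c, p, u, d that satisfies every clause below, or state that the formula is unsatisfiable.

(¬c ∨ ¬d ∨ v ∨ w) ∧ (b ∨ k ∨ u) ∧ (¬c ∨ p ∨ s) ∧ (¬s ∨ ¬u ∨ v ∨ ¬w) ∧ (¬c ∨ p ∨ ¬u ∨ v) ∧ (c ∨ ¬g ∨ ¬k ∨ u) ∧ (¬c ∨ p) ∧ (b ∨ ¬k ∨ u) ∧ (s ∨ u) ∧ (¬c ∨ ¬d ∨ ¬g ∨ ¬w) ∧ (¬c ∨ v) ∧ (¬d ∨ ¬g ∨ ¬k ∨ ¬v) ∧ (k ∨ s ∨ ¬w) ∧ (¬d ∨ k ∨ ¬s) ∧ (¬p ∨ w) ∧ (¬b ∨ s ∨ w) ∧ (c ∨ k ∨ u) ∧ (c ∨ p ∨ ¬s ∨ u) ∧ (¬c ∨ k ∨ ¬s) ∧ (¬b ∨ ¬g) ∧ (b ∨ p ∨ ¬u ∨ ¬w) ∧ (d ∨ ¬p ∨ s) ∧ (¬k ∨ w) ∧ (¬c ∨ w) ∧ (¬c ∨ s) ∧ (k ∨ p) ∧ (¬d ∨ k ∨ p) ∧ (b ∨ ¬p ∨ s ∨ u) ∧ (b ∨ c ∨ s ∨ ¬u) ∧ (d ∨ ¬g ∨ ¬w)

Set k = True.
  then (¬k ∨ w) forces w = True.
Set s = True.
Try g = True:
  (¬b ∨ ¬g) forces b = False.
  (b ∨ ¬k ∨ u) forces u = True.
  (¬s ∨ ¬u ∨ v ∨ ¬w) forces v = True.
  (¬d ∨ ¬g ∨ ¬k ∨ ¬v) forces d = False.
  clause (d ∨ ¬g ∨ ¬w) is falsified — backtrack.
So g = False.
Set b = True.
Set v = True.
Set c = False.
Set p = True.
Set u = False.
Set d = False.
All clauses satisfied.

k=T, s=T, w=T, g=F, b=T, v=T, c=F, p=T, u=F, d=F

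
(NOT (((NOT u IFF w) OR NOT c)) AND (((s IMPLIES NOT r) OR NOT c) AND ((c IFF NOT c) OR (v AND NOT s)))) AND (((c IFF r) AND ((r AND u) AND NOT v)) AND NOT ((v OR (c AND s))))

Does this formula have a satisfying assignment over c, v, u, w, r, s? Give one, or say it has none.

No satisfying assignment exists.

Case c = True: the formula simplifies to (NOT ((NOT u IFF w)) AND ((s IMPLIES NOT r) AND (v AND NOT s))) AND ((r AND ((r AND u) AND NOT v)) AND NOT ((v OR s))).
  v = True: the conjunct NOT v is False.
  v = False: the conjunct v is False.
Case c = False: the conjunct NOT (((NOT u IFF w) OR NOT c)) becomes NOT (((NOT u IFF w) OR True)) = False.
Both cases fail — unsatisfiable.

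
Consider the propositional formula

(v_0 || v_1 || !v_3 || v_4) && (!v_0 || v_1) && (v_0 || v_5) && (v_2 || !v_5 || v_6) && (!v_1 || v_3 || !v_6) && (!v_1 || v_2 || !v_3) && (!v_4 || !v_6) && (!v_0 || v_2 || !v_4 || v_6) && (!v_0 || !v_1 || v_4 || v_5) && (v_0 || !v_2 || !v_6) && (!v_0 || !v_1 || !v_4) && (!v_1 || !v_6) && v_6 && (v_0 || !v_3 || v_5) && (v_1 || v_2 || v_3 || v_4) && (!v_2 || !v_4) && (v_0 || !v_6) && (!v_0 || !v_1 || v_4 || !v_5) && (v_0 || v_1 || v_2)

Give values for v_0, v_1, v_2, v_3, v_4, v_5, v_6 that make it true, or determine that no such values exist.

Case v_6 = True:
  (!v_4 || !v_6) forces v_4 = False.
  (!v_1 || !v_6) forces v_1 = False.
  (!v_0 || v_1) forces v_0 = False.
  Clause (v_0 || !v_6) is falsified — contradiction.
Case v_6 = False:
  Clause (v_6) is falsified — contradiction.
Both cases fail, so the formula is unsatisfiable.

Unsatisfiable — no assignment works.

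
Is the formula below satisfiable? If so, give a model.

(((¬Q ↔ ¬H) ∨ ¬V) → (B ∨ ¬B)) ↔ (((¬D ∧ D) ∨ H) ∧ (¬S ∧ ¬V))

H=T; S=F; Q=T; V=F; D=F; B=T

  (((¬Q ↔ ¬H) ∨ ¬V) → (B ∨ ¬B)) ↔ (((¬D ∧ D) ∨ H) ∧ (¬S ∧ ¬V)) = True
    ((¬Q ↔ ¬H) ∨ ¬V) → (B ∨ ¬B) = True
      (¬Q ↔ ¬H) ∨ ¬V = True
        ¬Q ↔ ¬H = True
          ¬Q = False
          ¬H = False
        ¬V = True
      B ∨ ¬B = True
        ¬B = False
    ((¬D ∧ D) ∨ H) ∧ (¬S ∧ ¬V) = True
      (¬D ∧ D) ∨ H = True
        ¬D ∧ D = False
          ¬D = True
      ¬S ∧ ¬V = True
        ¬S = True
        ¬V = True
The formula evaluates to True.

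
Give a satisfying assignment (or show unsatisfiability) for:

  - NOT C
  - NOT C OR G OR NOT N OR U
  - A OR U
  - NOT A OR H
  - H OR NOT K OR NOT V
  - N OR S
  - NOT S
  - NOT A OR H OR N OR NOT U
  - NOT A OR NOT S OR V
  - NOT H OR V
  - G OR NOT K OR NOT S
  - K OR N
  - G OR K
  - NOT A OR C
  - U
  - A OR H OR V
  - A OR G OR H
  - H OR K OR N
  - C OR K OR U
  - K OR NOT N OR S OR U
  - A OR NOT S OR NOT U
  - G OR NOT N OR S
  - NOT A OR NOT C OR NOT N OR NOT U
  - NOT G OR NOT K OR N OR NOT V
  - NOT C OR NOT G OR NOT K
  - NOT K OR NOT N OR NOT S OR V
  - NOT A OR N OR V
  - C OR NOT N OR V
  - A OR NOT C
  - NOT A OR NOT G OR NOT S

A = False; C = False; H = True; V = True; U = True; N = True; K = True; G = True; S = False

Unit clause (NOT C) forces C = False.
Unit clause (NOT S) forces S = False.
In (NOT A OR C) only NOT A is left, so A = False.
Unit clause (U) forces U = True.
In (N OR S) only N is left, so N = True.
In (G OR NOT N OR S) only G is left, so G = True.
In (C OR NOT N OR V) only V is left, so V = True.
Set H = True.
Set K = True.
All clauses satisfied.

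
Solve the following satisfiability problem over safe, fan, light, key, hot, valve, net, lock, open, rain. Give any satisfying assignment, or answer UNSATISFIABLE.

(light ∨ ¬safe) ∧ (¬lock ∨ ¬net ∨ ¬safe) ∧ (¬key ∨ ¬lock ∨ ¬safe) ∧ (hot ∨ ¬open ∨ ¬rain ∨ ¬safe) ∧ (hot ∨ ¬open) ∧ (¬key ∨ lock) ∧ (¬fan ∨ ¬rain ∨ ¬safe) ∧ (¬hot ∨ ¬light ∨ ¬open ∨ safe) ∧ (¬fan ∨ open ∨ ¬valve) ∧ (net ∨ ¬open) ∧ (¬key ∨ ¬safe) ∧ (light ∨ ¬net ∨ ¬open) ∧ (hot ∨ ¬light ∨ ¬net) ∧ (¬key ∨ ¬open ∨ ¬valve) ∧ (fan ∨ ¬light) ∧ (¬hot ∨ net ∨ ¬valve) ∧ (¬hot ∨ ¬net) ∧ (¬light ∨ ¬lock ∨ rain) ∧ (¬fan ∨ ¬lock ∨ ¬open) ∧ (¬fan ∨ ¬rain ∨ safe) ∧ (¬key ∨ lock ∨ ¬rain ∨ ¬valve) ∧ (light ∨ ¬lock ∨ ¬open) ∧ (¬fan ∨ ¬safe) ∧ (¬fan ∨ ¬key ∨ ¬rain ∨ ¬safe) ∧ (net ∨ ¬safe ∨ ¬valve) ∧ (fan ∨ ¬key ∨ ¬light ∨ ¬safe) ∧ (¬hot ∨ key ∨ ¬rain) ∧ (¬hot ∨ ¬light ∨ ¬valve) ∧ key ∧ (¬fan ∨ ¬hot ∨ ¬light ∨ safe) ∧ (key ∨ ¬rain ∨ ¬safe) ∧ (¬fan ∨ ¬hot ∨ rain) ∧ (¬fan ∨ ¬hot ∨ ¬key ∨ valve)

safe=F, fan=F, light=F, key=T, hot=F, valve=T, net=F, lock=T, open=F, rain=F

Unit clause (key) forces key = True.
In (¬key ∨ lock) only lock is left, so lock = True.
In (¬key ∨ ¬safe) only ¬safe is left, so safe = False.
Set fan = False.
  then (fan ∨ ¬light) forces light = False.
  then (light ∨ ¬lock ∨ ¬open) forces open = False.
Set hot = False.
Set valve = True.
Set net = False.
Set rain = False.
All clauses satisfied.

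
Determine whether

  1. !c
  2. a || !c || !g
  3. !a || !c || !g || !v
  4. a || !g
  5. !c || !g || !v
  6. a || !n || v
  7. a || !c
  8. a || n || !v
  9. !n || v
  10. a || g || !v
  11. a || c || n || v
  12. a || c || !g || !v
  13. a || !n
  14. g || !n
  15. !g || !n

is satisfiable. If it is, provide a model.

Unit clause (!c) forces c = False.
Try a = False:
  (a || !g) forces g = False.
  (a || g || !v) forces v = False.
  (a || !n || v) forces n = False.
  clause (a || c || n || v) is falsified — backtrack.
So a = True.
Set v = True.
Try n = True:
  (g || !n) forces g = True.
  clause (!g || !n) is falsified — backtrack.
So n = False.
Set g = True.
All clauses satisfied.

a=T, v=T, c=F, n=F, g=T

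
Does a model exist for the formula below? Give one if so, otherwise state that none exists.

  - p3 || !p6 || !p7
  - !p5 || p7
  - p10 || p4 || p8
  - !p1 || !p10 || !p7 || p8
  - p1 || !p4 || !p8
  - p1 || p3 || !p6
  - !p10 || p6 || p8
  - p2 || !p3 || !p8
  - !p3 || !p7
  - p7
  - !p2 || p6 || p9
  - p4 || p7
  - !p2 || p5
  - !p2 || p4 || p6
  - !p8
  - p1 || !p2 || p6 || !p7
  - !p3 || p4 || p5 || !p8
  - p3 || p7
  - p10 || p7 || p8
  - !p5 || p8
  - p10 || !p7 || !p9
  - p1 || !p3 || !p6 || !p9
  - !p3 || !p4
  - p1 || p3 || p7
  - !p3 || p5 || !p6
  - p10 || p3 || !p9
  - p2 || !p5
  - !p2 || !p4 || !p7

p1 = False; p2 = False; p3 = False; p4 = True; p5 = False; p6 = False; p7 = True; p8 = False; p9 = False; p10 = False

Unit clause (p7) forces p7 = True.
Unit clause (!p8) forces p8 = False.
In (!p5 || p8) only !p5 is left, so p5 = False.
In (!p3 || !p7) only !p3 is left, so p3 = False.
In (!p2 || p5) only !p2 is left, so p2 = False.
In (p3 || !p6 || !p7) only !p6 is left, so p6 = False.
In (!p10 || p6 || p8) only !p10 is left, so p10 = False.
In (p10 || !p7 || !p9) only !p9 is left, so p9 = False.
In (p10 || p4 || p8) only p4 is left, so p4 = True.
Set p1 = False.
All clauses satisfied.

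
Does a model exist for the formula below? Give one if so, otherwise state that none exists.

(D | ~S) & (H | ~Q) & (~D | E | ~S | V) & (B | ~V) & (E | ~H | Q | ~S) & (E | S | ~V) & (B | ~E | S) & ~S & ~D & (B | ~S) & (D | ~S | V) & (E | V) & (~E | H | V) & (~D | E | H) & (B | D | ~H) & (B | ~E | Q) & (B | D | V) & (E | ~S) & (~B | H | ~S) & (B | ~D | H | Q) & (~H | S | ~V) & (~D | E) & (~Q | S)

Unit clause (~S) forces S = False.
Unit clause (~D) forces D = False.
In (~Q | S) only ~Q is left, so Q = False.
Set V = False.
  then (E | V) forces E = True.
  then (~E | H | V) forces H = True.
  then (B | D | ~H) forces B = True.
All clauses satisfied.

V = False; H = True; D = False; B = True; E = True; Q = False; S = False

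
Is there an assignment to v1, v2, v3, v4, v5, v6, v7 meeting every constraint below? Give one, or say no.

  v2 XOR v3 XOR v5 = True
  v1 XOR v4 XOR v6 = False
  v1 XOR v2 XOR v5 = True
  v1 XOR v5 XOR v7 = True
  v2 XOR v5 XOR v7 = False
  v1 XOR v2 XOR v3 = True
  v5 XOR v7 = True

v1 = False, v2 = True, v3 = False, v4 = True, v5 = False, v6 = True, v7 = True

v2 XOR v3 XOR v5 = T XOR F XOR F = True ✓
v1 XOR v4 XOR v6 = F XOR T XOR T = False ✓
v1 XOR v2 XOR v5 = F XOR T XOR F = True ✓
v1 XOR v5 XOR v7 = F XOR F XOR T = True ✓
v2 XOR v5 XOR v7 = T XOR F XOR T = False ✓
v1 XOR v2 XOR v3 = F XOR T XOR F = True ✓
v5 XOR v7 = F XOR T = True ✓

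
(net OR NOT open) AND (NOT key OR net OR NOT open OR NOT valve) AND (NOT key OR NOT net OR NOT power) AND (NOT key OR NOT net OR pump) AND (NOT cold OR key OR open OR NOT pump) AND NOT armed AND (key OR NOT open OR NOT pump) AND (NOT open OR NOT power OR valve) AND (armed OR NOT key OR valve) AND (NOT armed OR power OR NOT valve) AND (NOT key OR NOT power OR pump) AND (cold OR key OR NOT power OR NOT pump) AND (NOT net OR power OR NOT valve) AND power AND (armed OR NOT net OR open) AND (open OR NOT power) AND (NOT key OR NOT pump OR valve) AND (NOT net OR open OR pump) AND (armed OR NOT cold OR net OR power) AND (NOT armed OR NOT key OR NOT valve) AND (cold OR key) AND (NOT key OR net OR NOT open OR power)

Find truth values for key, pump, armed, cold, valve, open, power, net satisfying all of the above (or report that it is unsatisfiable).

key=F, pump=F, armed=F, cold=T, valve=T, open=T, power=T, net=T

Unit clause (NOT armed) forces armed = False.
Unit clause (power) forces power = True.
In (open OR NOT power) only open is left, so open = True.
In (net OR NOT open) only net is left, so net = True.
In (NOT key OR NOT net OR NOT power) only NOT key is left, so key = False.
In (key OR NOT open OR NOT pump) only NOT pump is left, so pump = False.
In (NOT open OR NOT power OR valve) only valve is left, so valve = True.
In (cold OR key) only cold is left, so cold = True.
All clauses satisfied.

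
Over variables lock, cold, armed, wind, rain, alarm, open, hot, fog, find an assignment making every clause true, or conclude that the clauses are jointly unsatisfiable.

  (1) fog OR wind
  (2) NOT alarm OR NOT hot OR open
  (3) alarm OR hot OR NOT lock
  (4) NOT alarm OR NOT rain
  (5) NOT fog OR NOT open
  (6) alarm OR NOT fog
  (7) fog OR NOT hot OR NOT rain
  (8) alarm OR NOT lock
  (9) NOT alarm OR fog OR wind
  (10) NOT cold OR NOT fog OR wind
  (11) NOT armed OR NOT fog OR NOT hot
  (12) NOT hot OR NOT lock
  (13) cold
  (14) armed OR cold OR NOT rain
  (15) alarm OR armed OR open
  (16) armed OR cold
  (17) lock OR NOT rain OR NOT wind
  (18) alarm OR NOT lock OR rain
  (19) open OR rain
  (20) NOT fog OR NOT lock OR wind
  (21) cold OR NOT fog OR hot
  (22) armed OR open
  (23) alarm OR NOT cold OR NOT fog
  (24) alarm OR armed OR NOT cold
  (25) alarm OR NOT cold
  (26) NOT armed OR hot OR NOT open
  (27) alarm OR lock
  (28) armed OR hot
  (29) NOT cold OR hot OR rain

Unit clause (cold) forces cold = True.
In (alarm OR NOT cold) only alarm is left, so alarm = True.
In (NOT alarm OR NOT rain) only NOT rain is left, so rain = False.
In (open OR rain) only open is left, so open = True.
In (NOT cold OR hot OR rain) only hot is left, so hot = True.
In (NOT fog OR NOT open) only NOT fog is left, so fog = False.
In (NOT alarm OR fog OR wind) only wind is left, so wind = True.
In (NOT hot OR NOT lock) only NOT lock is left, so lock = False.
Set armed = True.
All clauses satisfied.

lock = False; cold = True; armed = True; wind = True; rain = False; alarm = True; open = True; hot = True; fog = False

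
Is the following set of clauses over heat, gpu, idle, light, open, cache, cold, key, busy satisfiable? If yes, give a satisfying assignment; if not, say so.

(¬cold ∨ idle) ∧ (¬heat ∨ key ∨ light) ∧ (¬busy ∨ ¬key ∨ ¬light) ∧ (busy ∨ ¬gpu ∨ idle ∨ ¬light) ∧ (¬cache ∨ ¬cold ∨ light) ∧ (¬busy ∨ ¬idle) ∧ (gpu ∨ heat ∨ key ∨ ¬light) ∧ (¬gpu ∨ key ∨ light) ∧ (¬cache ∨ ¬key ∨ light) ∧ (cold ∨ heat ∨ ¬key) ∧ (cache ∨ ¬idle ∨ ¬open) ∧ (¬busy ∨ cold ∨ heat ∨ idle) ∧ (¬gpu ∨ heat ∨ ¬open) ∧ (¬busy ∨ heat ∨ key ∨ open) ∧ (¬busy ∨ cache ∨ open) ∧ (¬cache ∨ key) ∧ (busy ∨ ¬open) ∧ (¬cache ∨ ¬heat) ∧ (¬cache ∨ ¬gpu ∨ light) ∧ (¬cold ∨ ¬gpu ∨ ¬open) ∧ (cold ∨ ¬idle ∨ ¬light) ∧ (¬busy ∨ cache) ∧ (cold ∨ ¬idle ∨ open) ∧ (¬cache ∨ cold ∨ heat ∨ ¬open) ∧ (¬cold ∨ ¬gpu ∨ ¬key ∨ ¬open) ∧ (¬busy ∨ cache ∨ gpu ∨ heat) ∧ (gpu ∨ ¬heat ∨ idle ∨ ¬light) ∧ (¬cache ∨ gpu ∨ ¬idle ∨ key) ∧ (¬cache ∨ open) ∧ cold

Unit clause (cold) forces cold = True.
In (¬cold ∨ idle) only idle is left, so idle = True.
In (¬busy ∨ ¬idle) only ¬busy is left, so busy = False.
In (busy ∨ ¬open) only ¬open is left, so open = False.
In (¬cache ∨ open) only ¬cache is left, so cache = False.
Set heat = False.
Set gpu = False.
Set light = True.
  then (gpu ∨ heat ∨ key ∨ ¬light) forces key = True.
All clauses satisfied.

heat = False, gpu = False, idle = True, light = True, open = False, cache = False, cold = True, key = True, busy = False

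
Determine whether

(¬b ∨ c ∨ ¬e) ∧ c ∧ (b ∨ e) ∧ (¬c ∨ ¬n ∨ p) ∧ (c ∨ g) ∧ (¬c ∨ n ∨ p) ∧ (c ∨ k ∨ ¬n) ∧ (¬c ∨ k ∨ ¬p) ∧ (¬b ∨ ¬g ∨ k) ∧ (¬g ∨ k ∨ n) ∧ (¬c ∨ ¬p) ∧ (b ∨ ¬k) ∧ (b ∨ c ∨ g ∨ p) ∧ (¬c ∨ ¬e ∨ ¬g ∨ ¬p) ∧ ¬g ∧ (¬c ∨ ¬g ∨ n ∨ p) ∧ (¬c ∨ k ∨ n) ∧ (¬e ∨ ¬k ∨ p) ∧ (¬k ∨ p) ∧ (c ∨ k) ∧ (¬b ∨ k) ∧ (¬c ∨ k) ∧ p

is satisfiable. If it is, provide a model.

No satisfying assignment exists.

Case c = True:
  (¬c ∨ ¬p) forces p = False.
  Clause (p) is falsified — contradiction.
Case c = False:
  Clause (c) is falsified — contradiction.
Both cases fail, so the formula is unsatisfiable.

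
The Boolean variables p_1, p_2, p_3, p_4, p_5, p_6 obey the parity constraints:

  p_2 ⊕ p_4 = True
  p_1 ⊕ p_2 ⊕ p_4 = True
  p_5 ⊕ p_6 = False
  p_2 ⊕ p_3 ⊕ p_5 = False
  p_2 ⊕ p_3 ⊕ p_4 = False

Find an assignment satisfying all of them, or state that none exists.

p_1: False, p_2: True, p_3: True, p_4: False, p_5: False, p_6: False

p_2 ⊕ p_4 = T ⊕ F = True ✓
p_1 ⊕ p_2 ⊕ p_4 = F ⊕ T ⊕ F = True ✓
p_5 ⊕ p_6 = F ⊕ F = False ✓
p_2 ⊕ p_3 ⊕ p_5 = T ⊕ T ⊕ F = False ✓
p_2 ⊕ p_3 ⊕ p_4 = T ⊕ T ⊕ F = False ✓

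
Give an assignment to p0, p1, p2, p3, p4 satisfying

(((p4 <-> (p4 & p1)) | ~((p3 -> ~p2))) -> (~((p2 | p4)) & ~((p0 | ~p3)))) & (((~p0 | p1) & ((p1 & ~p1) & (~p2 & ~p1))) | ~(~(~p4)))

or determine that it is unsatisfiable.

p0: False, p1: False, p2: False, p3: True, p4: False

  ((p4 <-> (p4 & p1)) | ~((p3 -> ~p2))) -> (~((p2 | p4)) & ~((p0 | ~p3))) = True
    (p4 <-> (p4 & p1)) | ~((p3 -> ~p2)) = True
      p4 <-> (p4 & p1) = True
        p4 & p1 = False
      ~((p3 -> ~p2)) = False
        p3 -> ~p2 = True
          ~p2 = True
    ~((p2 | p4)) & ~((p0 | ~p3)) = True
      ~((p2 | p4)) = True
        p2 | p4 = False
      ~((p0 | ~p3)) = True
        p0 | ~p3 = False
          ~p3 = False
  ((~p0 | p1) & ((p1 & ~p1) & (~p2 & ~p1))) | ~(~(~p4)) = True
    (~p0 | p1) & ((p1 & ~p1) & (~p2 & ~p1)) = False
      ~p0 | p1 = True
        ~p0 = True
      (p1 & ~p1) & (~p2 & ~p1) = False
        p1 & ~p1 = False
          ~p1 = True
        ~p2 & ~p1 = True
          ~p2 = True
          ~p1 = True
    ~(~(~p4)) = True
      ~(~p4) = False
        ~p4 = True
Both conjuncts True, so the formula holds.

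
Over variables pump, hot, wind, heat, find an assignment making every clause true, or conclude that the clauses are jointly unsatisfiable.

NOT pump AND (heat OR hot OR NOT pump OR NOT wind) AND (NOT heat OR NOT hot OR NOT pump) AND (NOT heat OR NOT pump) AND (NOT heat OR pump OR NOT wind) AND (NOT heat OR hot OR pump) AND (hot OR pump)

pump: False; hot: True; wind: False; heat: True

Unit clause (NOT pump) forces pump = False.
In (hot OR pump) only hot is left, so hot = True.
Set wind = False.
Set heat = True.
Check each clause:
  (NOT pump): NOT pump holds.
  (heat OR hot OR NOT pump OR NOT wind): heat holds.
  (NOT heat OR NOT hot OR NOT pump): NOT pump holds.
  (NOT heat OR NOT pump): NOT pump holds.
  (NOT heat OR pump OR NOT wind): NOT wind holds.
  (NOT heat OR hot OR pump): hot holds.
  (hot OR pump): hot holds.
All clauses satisfied.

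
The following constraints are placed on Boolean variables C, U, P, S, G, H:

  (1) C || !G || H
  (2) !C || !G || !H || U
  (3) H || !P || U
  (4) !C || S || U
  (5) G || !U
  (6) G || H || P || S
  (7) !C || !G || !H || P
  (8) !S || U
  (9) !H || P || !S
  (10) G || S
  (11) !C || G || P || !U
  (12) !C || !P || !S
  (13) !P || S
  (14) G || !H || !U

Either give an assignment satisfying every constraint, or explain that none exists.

Set C = False.
Set U = False.
  then (!S || U) forces S = False.
  then (G || S) forces G = True.
  then (!P || S) forces P = False.
  then (C || !G || H) forces H = True.
All clauses satisfied.

C = False, U = False, P = False, S = False, G = True, H = True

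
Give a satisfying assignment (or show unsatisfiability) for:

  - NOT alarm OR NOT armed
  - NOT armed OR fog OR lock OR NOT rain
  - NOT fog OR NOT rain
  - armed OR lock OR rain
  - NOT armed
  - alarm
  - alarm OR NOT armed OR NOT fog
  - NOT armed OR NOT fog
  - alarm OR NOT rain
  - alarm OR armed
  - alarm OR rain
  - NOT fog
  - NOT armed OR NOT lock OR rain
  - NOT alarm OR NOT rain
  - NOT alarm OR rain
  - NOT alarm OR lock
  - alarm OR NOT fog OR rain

Case alarm = True:
  (NOT alarm OR NOT armed) forces armed = False.
  (NOT fog) forces fog = False.
  (NOT alarm OR NOT rain) forces rain = False.
  Clause (NOT alarm OR rain) is falsified — contradiction.
Case alarm = False:
  Clause (alarm) is falsified — contradiction.
Both cases fail, so the formula is unsatisfiable.

UNSATISFIABLE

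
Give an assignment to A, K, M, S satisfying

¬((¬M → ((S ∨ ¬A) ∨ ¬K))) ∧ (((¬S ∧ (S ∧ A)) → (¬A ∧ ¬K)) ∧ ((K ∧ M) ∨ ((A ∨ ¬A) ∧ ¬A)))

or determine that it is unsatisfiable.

UNSATISFIABLE

Case A = True: the formula simplifies to ¬((¬M → (S ∨ ¬K))) ∧ (¬((¬S ∧ S)) ∧ (K ∧ M)).
  M = True: the conjunct ¬((¬M → (S ∨ ¬K))) becomes ¬((False → (S ∨ ¬K))) = False.
  M = False: the conjunct M is False.
Case A = False: the conjunct ¬((¬M → ((S ∨ ¬A) ∨ ¬K))) becomes ¬((¬M → True)) = False.
Both cases fail — unsatisfiable.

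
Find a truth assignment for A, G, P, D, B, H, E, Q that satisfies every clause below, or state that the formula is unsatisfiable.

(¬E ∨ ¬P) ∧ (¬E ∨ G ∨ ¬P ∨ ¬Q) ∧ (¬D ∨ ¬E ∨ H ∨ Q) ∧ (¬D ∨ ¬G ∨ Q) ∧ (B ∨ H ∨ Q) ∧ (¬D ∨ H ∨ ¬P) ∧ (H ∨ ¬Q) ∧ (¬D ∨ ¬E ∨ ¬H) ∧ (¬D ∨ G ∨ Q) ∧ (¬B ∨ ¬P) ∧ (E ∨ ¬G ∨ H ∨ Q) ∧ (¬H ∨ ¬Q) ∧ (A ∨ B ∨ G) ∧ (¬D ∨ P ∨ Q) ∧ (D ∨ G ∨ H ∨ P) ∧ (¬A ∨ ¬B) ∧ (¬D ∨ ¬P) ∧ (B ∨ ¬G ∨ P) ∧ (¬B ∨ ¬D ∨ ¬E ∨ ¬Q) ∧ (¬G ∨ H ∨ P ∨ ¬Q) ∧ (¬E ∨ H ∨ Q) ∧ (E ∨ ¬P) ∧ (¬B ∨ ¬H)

A = True; G = False; P = False; D = False; B = False; H = True; E = False; Q = False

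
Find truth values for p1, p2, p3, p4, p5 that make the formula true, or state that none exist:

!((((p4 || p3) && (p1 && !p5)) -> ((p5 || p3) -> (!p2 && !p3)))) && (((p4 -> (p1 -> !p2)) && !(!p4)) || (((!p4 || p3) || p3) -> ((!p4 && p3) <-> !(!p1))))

p1 = True, p2 = False, p3 = True, p4 = True, p5 = False

  !((((p4 || p3) && (p1 && !p5)) -> ((p5 || p3) -> (!p2 && !p3)))) = True
    ((p4 || p3) && (p1 && !p5)) -> ((p5 || p3) -> (!p2 && !p3)) = False
      (p4 || p3) && (p1 && !p5) = True
        p4 || p3 = True
        p1 && !p5 = True
          !p5 = True
      (p5 || p3) -> (!p2 && !p3) = False
        p5 || p3 = True
        !p2 && !p3 = False
          !p2 = True
          !p3 = False
  ((p4 -> (p1 -> !p2)) && !(!p4)) || (((!p4 || p3) || p3) -> ((!p4 && p3) <-> !(!p1))) = True
    (p4 -> (p1 -> !p2)) && !(!p4) = True
      p4 -> (p1 -> !p2) = True
        p1 -> !p2 = True
          !p2 = True
      !(!p4) = True
        !p4 = False
    ((!p4 || p3) || p3) -> ((!p4 && p3) <-> !(!p1)) = False
      (!p4 || p3) || p3 = True
        !p4 || p3 = True
          !p4 = False
      (!p4 && p3) <-> !(!p1) = False
        !p4 && p3 = False
          !p4 = False
        !(!p1) = True
          !p1 = False
Both conjuncts True, so the formula holds.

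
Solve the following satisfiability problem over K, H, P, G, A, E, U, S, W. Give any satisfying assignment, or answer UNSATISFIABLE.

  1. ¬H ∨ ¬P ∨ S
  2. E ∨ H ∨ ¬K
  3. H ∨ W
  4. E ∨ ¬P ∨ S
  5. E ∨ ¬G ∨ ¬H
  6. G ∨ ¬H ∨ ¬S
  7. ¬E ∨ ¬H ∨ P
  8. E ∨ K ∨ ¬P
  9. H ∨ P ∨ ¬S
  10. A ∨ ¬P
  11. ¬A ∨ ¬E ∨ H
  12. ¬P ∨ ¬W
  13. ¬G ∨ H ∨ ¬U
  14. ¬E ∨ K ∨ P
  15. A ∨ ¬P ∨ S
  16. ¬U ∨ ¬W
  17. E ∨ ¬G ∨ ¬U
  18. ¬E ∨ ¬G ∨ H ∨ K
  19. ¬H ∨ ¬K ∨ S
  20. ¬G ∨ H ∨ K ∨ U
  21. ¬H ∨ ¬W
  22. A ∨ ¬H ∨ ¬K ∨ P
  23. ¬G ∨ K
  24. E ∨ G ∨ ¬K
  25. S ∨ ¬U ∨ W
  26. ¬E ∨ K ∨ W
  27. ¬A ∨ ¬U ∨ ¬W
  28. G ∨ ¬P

Set K = True.
Set H = False.
  then (E ∨ H ∨ ¬K) forces E = True.
  then (H ∨ W) forces W = True.
  then (¬A ∨ ¬E ∨ H) forces A = False.
  then (¬P ∨ ¬W) forces P = False.
  then (¬U ∨ ¬W) forces U = False.
  then (H ∨ P ∨ ¬S) forces S = False.
Set G = False.
All clauses satisfied.

K = True, H = False, P = False, G = False, A = False, E = True, U = False, S = False, W = True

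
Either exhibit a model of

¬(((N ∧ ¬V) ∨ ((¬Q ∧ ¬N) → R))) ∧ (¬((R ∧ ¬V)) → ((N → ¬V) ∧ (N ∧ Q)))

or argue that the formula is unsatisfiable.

Case N = True: the conjunct ¬(((N ∧ ¬V) ∨ ((¬Q ∧ ¬N) → R))) becomes ¬((¬V ∨ True)) = False.
Case N = False: the formula simplifies to ¬((¬Q → R)) ∧ (R ∧ ¬V).
  R = True: the conjunct ¬((¬Q → R)) becomes ¬((¬Q → True)) = False.
  R = False: the conjunct R is False.
Both cases fail — unsatisfiable.

The formula is unsatisfiable.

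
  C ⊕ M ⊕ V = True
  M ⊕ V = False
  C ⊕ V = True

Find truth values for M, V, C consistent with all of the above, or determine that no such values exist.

M=F; V=F; C=T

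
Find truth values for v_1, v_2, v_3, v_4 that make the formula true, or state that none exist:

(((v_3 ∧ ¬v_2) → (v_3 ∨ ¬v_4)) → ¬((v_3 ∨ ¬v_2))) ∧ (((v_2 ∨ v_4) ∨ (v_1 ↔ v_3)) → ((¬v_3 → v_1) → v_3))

v_1 = False, v_2 = True, v_3 = False, v_4 = True

  ((v_3 ∧ ¬v_2) → (v_3 ∨ ¬v_4)) → ¬((v_3 ∨ ¬v_2)) = True
    (v_3 ∧ ¬v_2) → (v_3 ∨ ¬v_4) = True
      v_3 ∧ ¬v_2 = False
        ¬v_2 = False
      v_3 ∨ ¬v_4 = False
        ¬v_4 = False
    ¬((v_3 ∨ ¬v_2)) = True
      v_3 ∨ ¬v_2 = False
        ¬v_2 = False
  ((v_2 ∨ v_4) ∨ (v_1 ↔ v_3)) → ((¬v_3 → v_1) → v_3) = True
    (v_2 ∨ v_4) ∨ (v_1 ↔ v_3) = True
      v_2 ∨ v_4 = True
      v_1 ↔ v_3 = True
    (¬v_3 → v_1) → v_3 = True
      ¬v_3 → v_1 = False
        ¬v_3 = True
Both conjuncts True, so the formula holds.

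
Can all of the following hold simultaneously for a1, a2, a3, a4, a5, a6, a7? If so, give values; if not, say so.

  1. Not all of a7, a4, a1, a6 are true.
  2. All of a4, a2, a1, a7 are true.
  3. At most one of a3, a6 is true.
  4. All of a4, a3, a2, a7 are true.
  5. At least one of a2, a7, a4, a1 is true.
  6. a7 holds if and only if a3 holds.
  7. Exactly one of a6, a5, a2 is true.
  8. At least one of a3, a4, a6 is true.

a1 = True, a2 = True, a3 = True, a4 = True, a5 = False, a6 = False, a7 = True

  (1) {a7, a4, a1, a6}: 3/4 true — not all ✓
  (2) {a4, a2, a1, a7}: all 4 true ✓
  (3) {a3, a6}: 1 true — at most one ✓
  (4) {a4, a3, a2, a7}: all 4 true ✓
  (5) {a2, a7, a4, a1}: 4 true — at least one ✓
  (6) a7=T, a3=T — same ✓
  (7) {a6, a5, a2}: 1 true — exactly one ✓
  (8) {a3, a4, a6}: 2 true — at least one ✓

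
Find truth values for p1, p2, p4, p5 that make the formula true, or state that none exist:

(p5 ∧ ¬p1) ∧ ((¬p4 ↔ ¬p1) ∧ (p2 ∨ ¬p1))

p1: False; p2: False; p4: False; p5: True

  p5 ∧ ¬p1 = True
    ¬p1 = True
  (¬p4 ↔ ¬p1) ∧ (p2 ∨ ¬p1) = True
    ¬p4 ↔ ¬p1 = True
      ¬p4 = True
      ¬p1 = True
    p2 ∨ ¬p1 = True
      ¬p1 = True
Both conjuncts True, so the formula holds.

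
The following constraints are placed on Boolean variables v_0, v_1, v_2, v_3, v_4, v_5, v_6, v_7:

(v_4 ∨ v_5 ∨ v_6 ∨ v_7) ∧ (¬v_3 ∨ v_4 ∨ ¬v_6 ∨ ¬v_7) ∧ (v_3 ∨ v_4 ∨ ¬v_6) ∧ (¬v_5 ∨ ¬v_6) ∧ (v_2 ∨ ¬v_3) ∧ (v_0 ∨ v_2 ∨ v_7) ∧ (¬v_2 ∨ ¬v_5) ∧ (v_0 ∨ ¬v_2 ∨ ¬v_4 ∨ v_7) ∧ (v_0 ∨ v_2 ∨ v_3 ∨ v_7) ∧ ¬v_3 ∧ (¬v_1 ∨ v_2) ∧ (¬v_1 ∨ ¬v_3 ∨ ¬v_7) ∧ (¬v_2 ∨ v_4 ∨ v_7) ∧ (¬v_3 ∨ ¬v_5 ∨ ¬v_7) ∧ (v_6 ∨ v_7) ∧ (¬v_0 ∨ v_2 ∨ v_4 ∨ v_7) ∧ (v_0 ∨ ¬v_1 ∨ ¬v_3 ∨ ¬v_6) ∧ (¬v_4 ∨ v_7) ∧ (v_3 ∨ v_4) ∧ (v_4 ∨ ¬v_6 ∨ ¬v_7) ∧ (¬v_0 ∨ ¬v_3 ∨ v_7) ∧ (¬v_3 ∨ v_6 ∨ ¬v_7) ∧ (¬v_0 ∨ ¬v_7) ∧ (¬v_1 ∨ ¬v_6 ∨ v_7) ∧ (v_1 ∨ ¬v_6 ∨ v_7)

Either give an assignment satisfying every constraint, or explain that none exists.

v_0 = False, v_1 = False, v_2 = True, v_3 = False, v_4 = True, v_5 = False, v_6 = True, v_7 = True

Unit clause (¬v_3) forces v_3 = False.
In (v_3 ∨ v_4) only v_4 is left, so v_4 = True.
In (¬v_4 ∨ v_7) only v_7 is left, so v_7 = True.
In (¬v_0 ∨ ¬v_7) only ¬v_0 is left, so v_0 = False.
Set v_1 = False.
Set v_2 = True.
  then (¬v_2 ∨ ¬v_5) forces v_5 = False.
Set v_6 = True.
All clauses satisfied.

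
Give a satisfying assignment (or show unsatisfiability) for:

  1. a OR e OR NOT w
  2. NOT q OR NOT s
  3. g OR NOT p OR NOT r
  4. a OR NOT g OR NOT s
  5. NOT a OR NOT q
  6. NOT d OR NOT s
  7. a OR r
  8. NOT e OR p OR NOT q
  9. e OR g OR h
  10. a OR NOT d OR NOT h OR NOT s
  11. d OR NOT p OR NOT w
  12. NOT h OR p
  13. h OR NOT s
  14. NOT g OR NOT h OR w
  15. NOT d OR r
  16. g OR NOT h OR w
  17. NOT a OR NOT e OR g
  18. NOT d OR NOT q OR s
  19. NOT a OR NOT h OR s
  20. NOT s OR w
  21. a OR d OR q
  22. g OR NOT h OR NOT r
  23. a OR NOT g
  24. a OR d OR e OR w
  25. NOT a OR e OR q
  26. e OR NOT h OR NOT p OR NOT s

s: False, w: False, h: False, r: True, q: False, a: True, p: False, e: True, g: True, d: True

Set s = False.
Set w = False.
Try h = True:
  (NOT h OR p) forces p = True.
  (NOT g OR NOT h OR w) forces g = False.
  clause (g OR NOT h OR w) is falsified — backtrack.
So h = False.
Set r = True.
Set q = False.
Set a = True.
  then (NOT a OR e OR q) forces e = True.
  then (NOT a OR NOT e OR g) forces g = True.
Set p = False.
Set d = True.
All clauses satisfied.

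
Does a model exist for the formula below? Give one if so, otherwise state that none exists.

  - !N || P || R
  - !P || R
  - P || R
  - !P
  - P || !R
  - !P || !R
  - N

Case P = True:
  Clause (!P) is falsified — contradiction.
Case P = False:
  (P || R) forces R = True.
  Clause (P || !R) is falsified — contradiction.
Both cases fail, so the formula is unsatisfiable.

No satisfying assignment exists.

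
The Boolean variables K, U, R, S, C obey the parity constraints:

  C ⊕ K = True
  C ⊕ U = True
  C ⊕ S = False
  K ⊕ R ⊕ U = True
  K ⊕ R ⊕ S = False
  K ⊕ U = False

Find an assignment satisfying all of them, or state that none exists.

K = True, U = True, R = True, S = False, C = False

C ⊕ K = F ⊕ T = True ✓
C ⊕ U = F ⊕ T = True ✓
C ⊕ S = F ⊕ F = False ✓
K ⊕ R ⊕ U = T ⊕ T ⊕ T = True ✓
K ⊕ R ⊕ S = T ⊕ T ⊕ F = False ✓
K ⊕ U = T ⊕ T = False ✓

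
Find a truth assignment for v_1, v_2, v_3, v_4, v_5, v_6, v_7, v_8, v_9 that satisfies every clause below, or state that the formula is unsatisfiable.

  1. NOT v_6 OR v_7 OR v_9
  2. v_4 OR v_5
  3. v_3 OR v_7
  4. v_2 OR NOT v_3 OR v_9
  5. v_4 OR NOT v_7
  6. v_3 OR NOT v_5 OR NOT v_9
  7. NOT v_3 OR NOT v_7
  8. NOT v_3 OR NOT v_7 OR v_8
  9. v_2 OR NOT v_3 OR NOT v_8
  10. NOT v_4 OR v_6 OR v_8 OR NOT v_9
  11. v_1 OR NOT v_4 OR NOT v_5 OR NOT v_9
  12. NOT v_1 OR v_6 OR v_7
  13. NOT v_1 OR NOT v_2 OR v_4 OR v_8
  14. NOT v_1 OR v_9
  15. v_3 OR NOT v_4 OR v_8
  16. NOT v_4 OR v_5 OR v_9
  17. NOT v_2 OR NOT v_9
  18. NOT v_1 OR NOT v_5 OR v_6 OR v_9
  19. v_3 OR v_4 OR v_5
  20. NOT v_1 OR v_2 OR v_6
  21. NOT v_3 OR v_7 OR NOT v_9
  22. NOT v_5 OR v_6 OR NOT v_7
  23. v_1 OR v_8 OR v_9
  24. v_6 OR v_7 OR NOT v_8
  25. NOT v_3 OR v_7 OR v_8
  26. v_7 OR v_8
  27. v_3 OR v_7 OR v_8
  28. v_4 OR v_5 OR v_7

v_1 = False, v_2 = False, v_3 = False, v_4 = True, v_5 = True, v_6 = True, v_7 = True, v_8 = True, v_9 = False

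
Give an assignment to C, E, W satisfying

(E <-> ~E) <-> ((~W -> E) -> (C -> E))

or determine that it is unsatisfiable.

C=T, E=F, W=T

  (E <-> ~E) <-> ((~W -> E) -> (C -> E)) = True
    E <-> ~E = False
      ~E = True
    (~W -> E) -> (C -> E) = False
      ~W -> E = True
        ~W = False
      C -> E = False
The formula evaluates to True.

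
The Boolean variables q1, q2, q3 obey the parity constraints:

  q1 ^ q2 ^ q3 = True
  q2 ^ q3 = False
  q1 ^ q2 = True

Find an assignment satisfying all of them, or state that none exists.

q1 = True; q2 = False; q3 = False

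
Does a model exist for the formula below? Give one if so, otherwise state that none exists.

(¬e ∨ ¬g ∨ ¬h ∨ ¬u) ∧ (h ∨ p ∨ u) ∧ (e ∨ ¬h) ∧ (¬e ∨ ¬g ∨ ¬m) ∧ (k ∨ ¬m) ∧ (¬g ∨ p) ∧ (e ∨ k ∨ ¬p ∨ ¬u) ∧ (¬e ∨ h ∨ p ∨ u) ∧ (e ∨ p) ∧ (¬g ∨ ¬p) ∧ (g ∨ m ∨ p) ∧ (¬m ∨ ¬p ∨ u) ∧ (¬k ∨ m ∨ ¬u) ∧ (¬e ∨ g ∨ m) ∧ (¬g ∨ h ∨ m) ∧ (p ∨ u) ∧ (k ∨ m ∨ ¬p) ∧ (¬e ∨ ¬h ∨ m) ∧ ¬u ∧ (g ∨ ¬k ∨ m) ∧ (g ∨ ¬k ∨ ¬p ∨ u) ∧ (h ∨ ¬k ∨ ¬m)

UNSATISFIABLE

Case k = True:
  (¬u) forces u = False.
  (p ∨ u) forces p = True.
  (¬g ∨ ¬p) forces g = False.
  Clause (g ∨ ¬k ∨ ¬p ∨ u) is falsified — contradiction.
Case k = False:
  (k ∨ ¬m) forces m = False.
  (k ∨ m ∨ ¬p) forces p = False.
  (¬g ∨ p) forces g = False.
  Clause (g ∨ m ∨ p) is falsified — contradiction.
Both cases fail, so the formula is unsatisfiable.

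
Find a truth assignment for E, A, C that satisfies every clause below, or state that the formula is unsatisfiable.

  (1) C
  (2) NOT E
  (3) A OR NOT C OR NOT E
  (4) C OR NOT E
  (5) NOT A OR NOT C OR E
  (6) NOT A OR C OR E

Unit clause (C) forces C = True.
Unit clause (NOT E) forces E = False.
In (NOT A OR NOT C OR E) only NOT A is left, so A = False.
Check each clause:
  (C): C holds.
  (NOT E): NOT E holds.
  (A OR NOT C OR NOT E): NOT E holds.
  (C OR NOT E): C holds.
  (NOT A OR NOT C OR E): NOT A holds.
  (NOT A OR C OR E): NOT A holds.
All clauses satisfied.

E = False, A = False, C = True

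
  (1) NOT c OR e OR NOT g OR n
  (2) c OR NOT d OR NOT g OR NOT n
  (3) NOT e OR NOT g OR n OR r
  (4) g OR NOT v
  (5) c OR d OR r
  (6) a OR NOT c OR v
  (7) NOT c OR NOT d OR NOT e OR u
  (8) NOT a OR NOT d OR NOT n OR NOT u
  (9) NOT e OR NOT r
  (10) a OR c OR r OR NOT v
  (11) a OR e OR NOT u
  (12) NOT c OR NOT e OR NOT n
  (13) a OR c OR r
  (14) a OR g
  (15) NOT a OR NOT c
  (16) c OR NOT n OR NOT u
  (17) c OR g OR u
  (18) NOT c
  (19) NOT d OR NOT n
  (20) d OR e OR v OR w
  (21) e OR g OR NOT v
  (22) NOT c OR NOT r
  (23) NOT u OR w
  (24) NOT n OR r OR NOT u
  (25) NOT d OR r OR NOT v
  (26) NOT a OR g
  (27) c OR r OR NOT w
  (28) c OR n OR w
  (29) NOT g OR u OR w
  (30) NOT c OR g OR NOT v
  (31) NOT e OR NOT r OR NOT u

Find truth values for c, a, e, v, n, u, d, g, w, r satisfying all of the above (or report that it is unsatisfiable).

Unit clause (NOT c) forces c = False.
Set a = True.
  then (NOT a OR g) forces g = True.
Try e = True:
  (NOT e OR NOT r) forces r = False.
  (NOT e OR NOT g OR n OR r) forces n = True.
  (c OR NOT d OR NOT g OR NOT n) forces d = False.
  clause (c OR d OR r) is falsified — backtrack.
So e = False.
Set v = False.
Set n = False.
  then (c OR n OR w) forces w = True.
  then (c OR r OR NOT w) forces r = True.
Set u = False.
Set d = True.
All clauses satisfied.

c: False, a: True, e: False, v: False, n: False, u: False, d: True, g: True, w: True, r: True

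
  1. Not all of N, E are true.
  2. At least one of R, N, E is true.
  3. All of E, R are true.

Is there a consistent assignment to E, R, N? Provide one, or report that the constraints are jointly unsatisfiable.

E: True; R: True; N: False

  (1) {N, E}: 1/2 true — not all ✓
  (2) {R, N, E}: 2 true — at least one ✓
  (3) {E, R}: all 2 true ✓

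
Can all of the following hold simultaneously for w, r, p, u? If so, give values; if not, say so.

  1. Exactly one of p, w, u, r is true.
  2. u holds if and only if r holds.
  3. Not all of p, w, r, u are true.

w = False, r = False, p = True, u = False

  (1) {p, w, u, r}: 1 true — exactly one ✓
  (2) u=F, r=F — same ✓
  (3) {p, w, r, u}: 1/4 true — not all ✓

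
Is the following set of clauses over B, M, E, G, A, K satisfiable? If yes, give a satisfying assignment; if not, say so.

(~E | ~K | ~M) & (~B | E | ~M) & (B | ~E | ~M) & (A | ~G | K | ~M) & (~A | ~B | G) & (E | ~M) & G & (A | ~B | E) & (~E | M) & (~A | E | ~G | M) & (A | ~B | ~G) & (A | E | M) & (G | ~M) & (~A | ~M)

The formula is unsatisfiable.

Case M = True:
  (E | ~M) forces E = True.
  (~E | ~K | ~M) forces K = False.
  (B | ~E | ~M) forces B = True.
  (G) forces G = True.
  (A | ~G | K | ~M) forces A = True.
  Clause (~A | ~M) is falsified — contradiction.
Case M = False:
  (G) forces G = True.
  (~E | M) forces E = False.
  (~A | E | ~G | M) forces A = False.
  Clause (A | E | M) is falsified — contradiction.
Both cases fail, so the formula is unsatisfiable.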